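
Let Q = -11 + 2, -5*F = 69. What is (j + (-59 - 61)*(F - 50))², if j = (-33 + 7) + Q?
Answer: 58079641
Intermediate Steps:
F = -69/5 (F = -⅕*69 = -69/5 ≈ -13.800)
Q = -9
j = -35 (j = (-33 + 7) - 9 = -26 - 9 = -35)
(j + (-59 - 61)*(F - 50))² = (-35 + (-59 - 61)*(-69/5 - 50))² = (-35 - 120*(-319/5))² = (-35 + 7656)² = 7621² = 58079641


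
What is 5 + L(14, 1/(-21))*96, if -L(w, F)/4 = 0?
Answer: 5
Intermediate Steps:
L(w, F) = 0 (L(w, F) = -4*0 = 0)
5 + L(14, 1/(-21))*96 = 5 + 0*96 = 5 + 0 = 5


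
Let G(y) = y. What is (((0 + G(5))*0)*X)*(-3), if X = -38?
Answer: 0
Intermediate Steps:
(((0 + G(5))*0)*X)*(-3) = (((0 + 5)*0)*(-38))*(-3) = ((5*0)*(-38))*(-3) = (0*(-38))*(-3) = 0*(-3) = 0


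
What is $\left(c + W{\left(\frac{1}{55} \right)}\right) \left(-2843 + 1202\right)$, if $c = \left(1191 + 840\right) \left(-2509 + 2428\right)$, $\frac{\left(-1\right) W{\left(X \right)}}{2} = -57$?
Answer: $269775477$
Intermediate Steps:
$W{\left(X \right)} = 114$ ($W{\left(X \right)} = \left(-2\right) \left(-57\right) = 114$)
$c = -164511$ ($c = 2031 \left(-81\right) = -164511$)
$\left(c + W{\left(\frac{1}{55} \right)}\right) \left(-2843 + 1202\right) = \left(-164511 + 114\right) \left(-2843 + 1202\right) = \left(-164397\right) \left(-1641\right) = 269775477$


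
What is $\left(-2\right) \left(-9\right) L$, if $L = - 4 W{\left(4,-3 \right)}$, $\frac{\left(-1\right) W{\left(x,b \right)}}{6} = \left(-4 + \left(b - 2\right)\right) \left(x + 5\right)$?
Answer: $-34992$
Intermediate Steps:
$W{\left(x,b \right)} = - 6 \left(-6 + b\right) \left(5 + x\right)$ ($W{\left(x,b \right)} = - 6 \left(-4 + \left(b - 2\right)\right) \left(x + 5\right) = - 6 \left(-4 + \left(-2 + b\right)\right) \left(5 + x\right) = - 6 \left(-6 + b\right) \left(5 + x\right)$)
$L = -1944$ ($L = - 4 \left(180 - -90 + 36 \cdot 4 - \left(-18\right) 4\right) = - 4 \left(180 + 90 + 144 + 72\right) = \left(-4\right) 486 = -1944$)
$\left(-2\right) \left(-9\right) L = \left(-2\right) \left(-9\right) \left(-1944\right) = 18 \left(-1944\right) = -34992$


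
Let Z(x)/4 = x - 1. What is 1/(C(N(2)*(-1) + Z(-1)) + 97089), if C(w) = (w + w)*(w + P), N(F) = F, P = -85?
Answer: 1/98989 ≈ 1.0102e-5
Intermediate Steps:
Z(x) = -4 + 4*x (Z(x) = 4*(x - 1) = 4*(-1 + x) = -4 + 4*x)
C(w) = 2*w*(-85 + w) (C(w) = (w + w)*(w - 85) = (2*w)*(-85 + w) = 2*w*(-85 + w))
1/(C(N(2)*(-1) + Z(-1)) + 97089) = 1/(2*(2*(-1) + (-4 + 4*(-1)))*(-85 + (2*(-1) + (-4 + 4*(-1)))) + 97089) = 1/(2*(-2 + (-4 - 4))*(-85 + (-2 + (-4 - 4))) + 97089) = 1/(2*(-2 - 8)*(-85 + (-2 - 8)) + 97089) = 1/(2*(-10)*(-85 - 10) + 97089) = 1/(2*(-10)*(-95) + 97089) = 1/(1900 + 97089) = 1/98989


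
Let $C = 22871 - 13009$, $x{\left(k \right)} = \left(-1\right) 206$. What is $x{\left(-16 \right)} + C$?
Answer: $9656$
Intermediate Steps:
$x{\left(k \right)} = -206$
$C = 9862$
$x{\left(-16 \right)} + C = -206 + 9862 = 9656$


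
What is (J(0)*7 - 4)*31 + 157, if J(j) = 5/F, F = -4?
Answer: -953/4 ≈ -238.25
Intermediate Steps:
J(j) = -5/4 (J(j) = 5/(-4) = 5*(-¼) = -5/4)
(J(0)*7 - 4)*31 + 157 = (-5/4*7 - 4)*31 + 157 = (-35/4 - 4)*31 + 157 = -51/4*31 + 157 = -1581/4 + 157 = -953/4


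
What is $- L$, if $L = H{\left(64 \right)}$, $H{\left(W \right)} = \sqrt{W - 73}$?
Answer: $- 3 i \approx - 3.0 i$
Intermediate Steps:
$H{\left(W \right)} = \sqrt{-73 + W}$
$L = 3 i$ ($L = \sqrt{-73 + 64} = \sqrt{-9} = 3 i \approx 3.0 i$)
$- L = - 3 i$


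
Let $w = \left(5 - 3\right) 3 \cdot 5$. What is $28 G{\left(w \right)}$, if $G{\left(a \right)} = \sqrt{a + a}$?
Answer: $56 \sqrt{15} \approx 216.89$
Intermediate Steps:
$w = 30$ ($w = 2 \cdot 3 \cdot 5 = 6 \cdot 5 = 30$)
$G{\left(a \right)} = \sqrt{2} \sqrt{a}$ ($G{\left(a \right)} = \sqrt{2 a} = \sqrt{2} \sqrt{a}$)
$28 G{\left(w \right)} = 28 \sqrt{2} \sqrt{30} = 28 \cdot 2 \sqrt{15} = 56 \sqrt{15}$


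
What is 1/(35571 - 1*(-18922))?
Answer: 1/54493 ≈ 1.8351e-5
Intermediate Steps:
1/(35571 - 1*(-18922)) = 1/(35571 + 18922) = 1/54493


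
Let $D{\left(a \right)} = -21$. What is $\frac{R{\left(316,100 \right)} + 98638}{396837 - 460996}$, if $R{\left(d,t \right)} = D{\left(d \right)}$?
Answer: $- \frac{98617}{64159} \approx -1.5371$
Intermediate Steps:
$R{\left(d,t \right)} = -21$
$\frac{R{\left(316,100 \right)} + 98638}{396837 - 460996} = \frac{-21 + 98638}{396837 - 460996} = \frac{98617}{-64159} = 98617 \left(- \frac{1}{64159}\right) = - \frac{98617}{64159}$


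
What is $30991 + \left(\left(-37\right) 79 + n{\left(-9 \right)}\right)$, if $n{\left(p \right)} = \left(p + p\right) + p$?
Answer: $28041$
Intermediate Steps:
$n{\left(p \right)} = 3 p$ ($n{\left(p \right)} = 2 p + p = 3 p$)
$30991 + \left(\left(-37\right) 79 + n{\left(-9 \right)}\right) = 30991 + \left(\left(-37\right) 79 + 3 \left(-9\right)\right) = 30991 - 2950 = 28041$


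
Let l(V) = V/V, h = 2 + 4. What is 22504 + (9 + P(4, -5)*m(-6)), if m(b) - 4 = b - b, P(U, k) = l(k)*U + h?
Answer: 22553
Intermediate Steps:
h = 6
l(V) = 1
P(U, k) = 6 + U (P(U, k) = 1*U + 6 = U + 6 = 6 + U)
m(b) = 4 (m(b) = 4 + (b - b) = 4 + 0 = 4)
22504 + (9 + P(4, -5)*m(-6)) = 22504 + (9 + (6 + 4)*4) = 22504 + (9 + 10*4) = 22504 + (9 + 40) = 22504 + 49 = 22553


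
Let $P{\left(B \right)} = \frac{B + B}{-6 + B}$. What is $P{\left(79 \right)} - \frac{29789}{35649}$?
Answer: $\frac{3457945}{2602377} \approx 1.3288$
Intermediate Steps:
$P{\left(B \right)} = \frac{2 B}{-6 + B}$
$P{\left(79 \right)} - \frac{29789}{35649} = 2 \cdot 79 \frac{1}{-6 + 79} - \frac{29789}{35649} = 2 \cdot 79 \cdot \frac{1}{73} - \frac{29789}{35649} = \frac{158}{73} - \frac{29789}{35649} = \frac{3457945}{2602377}$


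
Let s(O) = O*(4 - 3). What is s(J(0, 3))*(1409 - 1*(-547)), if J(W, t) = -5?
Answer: -9780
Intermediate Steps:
s(O) = O (s(O) = O*1 = O)
s(J(0, 3))*(1409 - 1*(-547)) = -5*(1409 - 1*(-547)) = -5*(1409 + 547) = -5*1956 = -9780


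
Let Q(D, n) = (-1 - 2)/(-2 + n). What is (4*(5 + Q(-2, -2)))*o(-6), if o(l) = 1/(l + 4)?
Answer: -23/2 ≈ -11.500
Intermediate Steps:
Q(D, n) = -3/(-2 + n)
o(l) = 1/(4 + l)
(4*(5 + Q(-2, -2)))*o(-6) = (4*(5 - 3/(-2 - 2)))/(4 - 6) = (4*(5 - 3/(-4)))/(-2) = (4*(5 - 3*(-¼)))*(-½) = (4*(5 + ¾))*(-½) = (4*(23/4))*(-½) = 23*(-½) = -23/2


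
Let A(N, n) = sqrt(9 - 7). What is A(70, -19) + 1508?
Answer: 1508 + sqrt(2) ≈ 1509.4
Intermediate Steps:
A(N, n) = sqrt(2)
A(70, -19) + 1508 = sqrt(2) + 1508 = 1508 + sqrt(2)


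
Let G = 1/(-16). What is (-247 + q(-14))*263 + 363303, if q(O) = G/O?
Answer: 66828871/224 ≈ 2.9834e+5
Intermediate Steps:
G = -1/16 ≈ -0.062500
q(O) = -1/(16*O)
(-247 + q(-14))*263 + 363303 = (-247 - 1/16/(-14))*263 + 363303 = (-247 - 1/16*(-1/14))*263 + 363303 = (-247 + 1/224)*263 + 363303 = -55327/224*263 + 363303 = -14551001/224 + 363303 = 66828871/224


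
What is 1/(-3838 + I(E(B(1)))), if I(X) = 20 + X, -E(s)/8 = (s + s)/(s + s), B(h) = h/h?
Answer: -1/3826 ≈ -0.00026137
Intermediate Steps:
B(h) = 1
E(s) = -8 (E(s) = -8*(s + s)/(s + s) = -8*2*s/(2*s) = -8*2*s*1/(2*s) = -8*1 = -8)
1/(-3838 + I(E(B(1)))) = 1/(-3838 + (20 - 8)) = 1/(-3838 + 12) = 1/(-3826) = -1/3826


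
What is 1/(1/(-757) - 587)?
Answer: -757/444360 ≈ -0.0017036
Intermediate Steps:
1/(1/(-757) - 587) = 1/(-1/757 - 587) = 1/(-444360/757) = -757/444360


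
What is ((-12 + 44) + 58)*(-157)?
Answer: -14130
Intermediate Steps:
((-12 + 44) + 58)*(-157) = (32 + 58)*(-157) = 90*(-157) = -14130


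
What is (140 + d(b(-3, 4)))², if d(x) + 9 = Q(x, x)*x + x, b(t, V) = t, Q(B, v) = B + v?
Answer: 21316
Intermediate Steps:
d(x) = -9 + x + 2*x² (d(x) = -9 + ((x + x)*x + x) = -9 + ((2*x)*x + x) = -9 + (2*x² + x) = -9 + (x + 2*x²) = -9 + x + 2*x²)
(140 + d(b(-3, 4)))² = (140 + (-9 - 3 + 2*(-3)²))² = (140 + (-9 - 3 + 2*9))² = (140 + (-9 - 3 + 18))² = (140 + 6)² = 146² = 21316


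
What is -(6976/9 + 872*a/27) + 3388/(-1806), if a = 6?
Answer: -375686/387 ≈ -970.76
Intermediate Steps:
-(6976/9 + 872*a/27) + 3388/(-1806) = -4360/(135/(24 + 6)) + 3388/(-1806) = -4360/(135/30) + 3388*(-1/1806) = -4360/(135*(1/30)) - 242/129 = -4360/9/2 - 242/129 = -4360*2/9 - 242/129 = -8720/9 - 242/129 = -375686/387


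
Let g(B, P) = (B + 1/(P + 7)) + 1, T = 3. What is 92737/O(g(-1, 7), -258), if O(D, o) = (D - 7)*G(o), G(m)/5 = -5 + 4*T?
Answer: -185474/485 ≈ -382.42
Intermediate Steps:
G(m) = 35 (G(m) = 5*(-5 + 4*3) = 5*(-5 + 12) = 5*7 = 35)
g(B, P) = 1 + B + 1/(7 + P) (g(B, P) = (B + 1/(7 + P)) + 1 = 1 + B + 1/(7 + P))
O(D, o) = -245 + 35*D (O(D, o) = (D - 7)*35 = (-7 + D)*35 = -245 + 35*D)
92737/O(g(-1, 7), -258) = 92737/(-245 + 35*((8 + 7 + 7*(-1) - 1*7)/(7 + 7))) = 92737/(-245 + 35*((8 + 7 - 7 - 7)/14)) = 92737/(-245 + 35*((1/14)*1)) = 92737/(-245 + 35*(1/14)) = 92737/(-245 + 5/2) = 92737/(-485/2) = 92737*(-2/485) = -185474/485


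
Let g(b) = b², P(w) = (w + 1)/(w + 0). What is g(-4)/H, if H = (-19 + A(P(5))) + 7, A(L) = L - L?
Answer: -4/3 ≈ -1.3333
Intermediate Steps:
P(w) = (1 + w)/w
A(L) = 0
H = -12 (H = (-19 + 0) + 7 = -19 + 7 = -12)
g(-4)/H = (-4)²/(-12) = 16*(-1/12) = -4/3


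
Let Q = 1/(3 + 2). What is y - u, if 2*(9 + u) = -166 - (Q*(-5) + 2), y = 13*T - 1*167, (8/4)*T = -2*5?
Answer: -279/2 ≈ -139.50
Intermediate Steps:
T = -5 (T = (-2*5)/2 = (1/2)*(-10) = -5)
Q = 1/5 ≈ 0.20000
y = -232 (y = 13*(-5) - 1*167 = -65 - 167 = -232)
u = -185/2 (u = -9 + (-166 - ((1/5)*(-5) + 2))/2 = -9 + (-166 - (-1 + 2))/2 = -9 + (-166 - 1*1)/2 = -9 + (-166 - 1)/2 = -9 + (1/2)*(-167) = -9 - 167/2 = -185/2 ≈ -92.500)
y - u = -232 - 1*(-185/2) = -232 + 185/2 = -279/2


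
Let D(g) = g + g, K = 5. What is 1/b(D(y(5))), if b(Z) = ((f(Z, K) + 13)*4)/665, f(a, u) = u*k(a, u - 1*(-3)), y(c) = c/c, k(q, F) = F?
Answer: 665/212 ≈ 3.1368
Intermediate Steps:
y(c) = 1
f(a, u) = u*(3 + u) (f(a, u) = u*(u - 1*(-3)) = u*(u + 3) = u*(3 + u))
D(g) = 2*g
b(Z) = 212/665 (b(Z) = ((5*(3 + 5) + 13)*4)/665 = ((5*8 + 13)*4)*(1/665) = ((40 + 13)*4)*(1/665) = (53*4)*(1/665) = 212*(1/665) = 212/665)
1/b(D(y(5))) = 1/(212/665) = 665/212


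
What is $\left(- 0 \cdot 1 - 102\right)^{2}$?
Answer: $10404$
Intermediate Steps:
$\left(- 0 \cdot 1 - 102\right)^{2} = \left(\left(-1\right) 0 - 102\right)^{2} = \left(0 - 102\right)^{2} = \left(-102\right)^{2} = 10404$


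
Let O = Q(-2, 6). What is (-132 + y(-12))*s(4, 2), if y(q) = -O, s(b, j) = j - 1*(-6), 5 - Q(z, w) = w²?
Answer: -808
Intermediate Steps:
Q(z, w) = 5 - w²
O = -31 (O = 5 - 1*6² = 5 - 1*36 = 5 - 36 = -31)
s(b, j) = 6 + j (s(b, j) = j + 6 = 6 + j)
y(q) = 31 (y(q) = -1*(-31) = 31)
(-132 + y(-12))*s(4, 2) = (-132 + 31)*(6 + 2) = -101*8 = -808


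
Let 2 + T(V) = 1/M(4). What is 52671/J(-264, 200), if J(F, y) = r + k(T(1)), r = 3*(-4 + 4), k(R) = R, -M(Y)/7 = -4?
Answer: -1474788/55 ≈ -26814.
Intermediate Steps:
M(Y) = 28 (M(Y) = -7*(-4) = 28)
T(V) = -55/28 (T(V) = -2 + 1/28 = -55/28)
r = 0 (r = 3*0 = 0)
J(F, y) = -55/28 (J(F, y) = 0 - 55/28 = -55/28)
52671/J(-264, 200) = 52671/(-55/28) = 52671*(-28/55) = -1474788/55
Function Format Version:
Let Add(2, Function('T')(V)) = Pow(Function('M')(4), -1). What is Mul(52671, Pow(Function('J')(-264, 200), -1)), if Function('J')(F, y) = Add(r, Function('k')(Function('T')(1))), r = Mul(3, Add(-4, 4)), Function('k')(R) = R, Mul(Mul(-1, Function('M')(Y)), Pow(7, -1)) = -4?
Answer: Rational(-1474788, 55) ≈ -26814.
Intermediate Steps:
Function('M')(Y) = 28 (Function('M')(Y) = Mul(-7, -4) = 28)
Function('T')(V) = Rational(-55, 28) (Function('T')(V) = Add(-2, Pow(28, -1)) = Add(-2, Rational(1, 28)) = Rational(-55, 28))
r = 0 (r = Mul(3, 0) = 0)
Function('J')(F, y) = Rational(-55, 28) (Function('J')(F, y) = Add(0, Rational(-55, 28)) = Rational(-55, 28))
Mul(52671, Pow(Function('J')(-264, 200), -1)) = Mul(52671, Pow(Rational(-55, 28), -1)) = Mul(52671, Rational(-28, 55)) = Rational(-1474788, 55)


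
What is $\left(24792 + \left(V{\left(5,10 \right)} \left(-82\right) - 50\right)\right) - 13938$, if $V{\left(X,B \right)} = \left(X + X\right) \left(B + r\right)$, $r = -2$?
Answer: $4244$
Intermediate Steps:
$V{\left(X,B \right)} = 2 X \left(-2 + B\right)$ ($V{\left(X,B \right)} = \left(X + X\right) \left(B - 2\right) = 2 X \left(-2 + B\right)$)
$\left(24792 + \left(V{\left(5,10 \right)} \left(-82\right) - 50\right)\right) - 13938 = \left(24792 + \left(2 \cdot 5 \left(-2 + 10\right) \left(-82\right) - 50\right)\right) - 13938 = \left(24792 + \left(2 \cdot 5 \cdot 8 \left(-82\right) - 50\right)\right) - 13938 = \left(24792 + \left(80 \left(-82\right) - 50\right)\right) - 13938 = \left(24792 - 6610\right) - 13938 = 18182 - 13938 = 4244$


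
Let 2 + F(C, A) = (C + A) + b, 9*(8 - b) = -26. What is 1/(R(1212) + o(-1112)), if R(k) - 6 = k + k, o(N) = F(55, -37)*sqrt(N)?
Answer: 98415/271710034 - 1089*I*sqrt(278)/135855017 ≈ 0.00036221 - 0.00013365*I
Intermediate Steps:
b = 98/9 (b = 8 - 1/9*(-26) = 8 + 26/9 = 98/9 ≈ 10.889)
F(C, A) = 80/9 + A + C (F(C, A) = -2 + ((C + A) + 98/9) = -2 + ((A + C) + 98/9) = -2 + (98/9 + A + C) = 80/9 + A + C)
o(N) = 242*sqrt(N)/9 (o(N) = (80/9 - 37 + 55)*sqrt(N) = 242*sqrt(N)/9)
R(k) = 6 + 2*k (R(k) = 6 + (k + k) = 6 + 2*k)
1/(R(1212) + o(-1112)) = 1/((6 + 2*1212) + 242*sqrt(-1112)/9) = 1/((6 + 2424) + 242*(2*I*sqrt(278))/9) = 1/(2430 + 484*I*sqrt(278)/9)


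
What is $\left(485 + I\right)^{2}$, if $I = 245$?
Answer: $532900$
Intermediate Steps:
$\left(485 + I\right)^{2} = \left(485 + 245\right)^{2} = 730^{2} = 532900$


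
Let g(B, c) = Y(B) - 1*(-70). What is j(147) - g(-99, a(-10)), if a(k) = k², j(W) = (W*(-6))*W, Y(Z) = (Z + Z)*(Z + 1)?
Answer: -149128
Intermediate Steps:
Y(Z) = 2*Z*(1 + Z) (Y(Z) = (2*Z)*(1 + Z) = 2*Z*(1 + Z))
j(W) = -6*W² (j(W) = (-6*W)*W = -6*W²)
g(B, c) = 70 + 2*B*(1 + B) (g(B, c) = 2*B*(1 + B) - 1*(-70) = 2*B*(1 + B) + 70 = 70 + 2*B*(1 + B))
j(147) - g(-99, a(-10)) = -6*147² - (70 + 2*(-99)*(1 - 99)) = -6*21609 - (70 + 2*(-99)*(-98)) = -129654 - (70 + 19404) = -129654 - 1*19474 = -129654 - 19474 = -149128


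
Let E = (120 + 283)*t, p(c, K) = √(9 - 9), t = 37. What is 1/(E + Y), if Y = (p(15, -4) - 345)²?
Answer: 1/133936 ≈ 7.4663e-6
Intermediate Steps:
p(c, K) = 0 (p(c, K) = √0 = 0)
Y = 119025 (Y = (0 - 345)² = (-345)² = 119025)
E = 14911 (E = (120 + 283)*37 = 403*37 = 14911)
1/(E + Y) = 1/(14911 + 119025) = 1/133936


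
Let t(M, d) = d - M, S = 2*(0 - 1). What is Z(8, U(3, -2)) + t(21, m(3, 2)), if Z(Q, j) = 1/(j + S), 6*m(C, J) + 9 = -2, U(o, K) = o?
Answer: -131/6 ≈ -21.833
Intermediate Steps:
S = -2 (S = 2*(-1) = -2)
m(C, J) = -11/6 (m(C, J) = -3/2 + (⅙)*(-2) = -3/2 - ⅓ = -11/6)
Z(Q, j) = 1/(-2 + j) (Z(Q, j) = 1/(j - 2) = 1/(-2 + j))
Z(8, U(3, -2)) + t(21, m(3, 2)) = 1/(-2 + 3) + (-11/6 - 1*21) = 1/1 + (-11/6 - 21) = 1 - 137/6 = -131/6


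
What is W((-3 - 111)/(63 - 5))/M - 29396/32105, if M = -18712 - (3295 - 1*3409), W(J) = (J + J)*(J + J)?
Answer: -230098831054/251075836195 ≈ -0.91645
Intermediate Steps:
W(J) = 4*J² (W(J) = (2*J)*(2*J) = 4*J²)
M = -18598 (M = -18712 - (3295 - 3409) = -18712 - 1*(-114) = -18712 + 114 = -18598)
W((-3 - 111)/(63 - 5))/M - 29396/32105 = (4*((-3 - 111)/(63 - 5))²)/(-18598) - 29396/32105 = (4*(-114/58)²)*(-1/18598) - 29396*1/32105 = (4*(-114*1/58)²)*(-1/18598) - 29396/32105 = (4*(-57/29)²)*(-1/18598) - 29396/32105 = (4*(3249/841))*(-1/18598) - 29396/32105 = (12996/841)*(-1/18598) - 29396/32105 = -6498/7820459 - 29396/32105 = -230098831054/251075836195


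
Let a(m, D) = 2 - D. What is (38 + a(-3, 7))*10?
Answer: 330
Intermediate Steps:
(38 + a(-3, 7))*10 = (38 + (2 - 1*7))*10 = (38 + (2 - 7))*10 = (38 - 5)*10 = 33*10 = 330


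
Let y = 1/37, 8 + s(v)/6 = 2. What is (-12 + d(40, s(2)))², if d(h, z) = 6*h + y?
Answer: 71182969/1369 ≈ 51996.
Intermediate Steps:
s(v) = -36 (s(v) = -48 + 6*2 = -48 + 12 = -36)
y = 1/37 (y = 1*(1/37) = 1/37 ≈ 0.027027)
d(h, z) = 1/37 + 6*h (d(h, z) = 6*h + 1/37 = 1/37 + 6*h)
(-12 + d(40, s(2)))² = (-12 + (1/37 + 6*40))² = (-12 + (1/37 + 240))² = (-12 + 8881/37)² = (8437/37)² = 71182969/1369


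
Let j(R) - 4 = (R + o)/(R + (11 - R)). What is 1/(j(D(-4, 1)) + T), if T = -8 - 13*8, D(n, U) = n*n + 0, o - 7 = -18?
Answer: -11/1183 ≈ -0.0092984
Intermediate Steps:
o = -11 (o = 7 - 18 = -11)
D(n, U) = n² (D(n, U) = n² + 0 = n²)
j(R) = 3 + R/11 (j(R) = 4 + (R - 11)/(R + (11 - R)) = 4 + (-11 + R)/11 = 4 + (-11 + R)*(1/11) = 4 + (-1 + R/11) = 3 + R/11)
T = -112 (T = -8 - 104 = -112)
1/(j(D(-4, 1)) + T) = 1/((3 + (1/11)*(-4)²) - 112) = 1/((3 + (1/11)*16) - 112) = 1/((3 + 16/11) - 112) = 1/(49/11 - 112) = 1/(-1183/11) = -11/1183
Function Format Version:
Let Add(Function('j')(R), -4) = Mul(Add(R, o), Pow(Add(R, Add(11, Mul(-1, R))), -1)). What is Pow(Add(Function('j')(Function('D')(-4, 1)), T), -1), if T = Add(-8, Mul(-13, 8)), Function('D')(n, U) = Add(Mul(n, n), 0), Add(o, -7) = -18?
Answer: Rational(-11, 1183) ≈ -0.0092984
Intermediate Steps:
o = -11 (o = Add(7, -18) = -11)
Function('D')(n, U) = Pow(n, 2) (Function('D')(n, U) = Add(Pow(n, 2), 0) = Pow(n, 2))
Function('j')(R) = Add(3, Mul(Rational(1, 11), R)) (Function('j')(R) = Add(4, Mul(Add(R, -11), Pow(Add(R, Add(11, Mul(-1, R))), -1))) = Add(4, Mul(Add(-11, R), Pow(11, -1))) = Add(4, Mul(Add(-11, R), Rational(1, 11))) = Add(4, Add(-1, Mul(Rational(1, 11), R))) = Add(3, Mul(Rational(1, 11), R)))
T = -112 (T = Add(-8, -104) = -112)
Pow(Add(Function('j')(Function('D')(-4, 1)), T), -1) = Pow(Add(Add(3, Mul(Rational(1, 11), Pow(-4, 2))), -112), -1) = Pow(Add(Add(3, Mul(Rational(1, 11), 16)), -112), -1) = Pow(Add(Add(3, Rational(16, 11)), -112), -1) = Pow(Add(Rational(49, 11), -112), -1) = Pow(Rational(-1183, 11), -1) = Rational(-11, 1183)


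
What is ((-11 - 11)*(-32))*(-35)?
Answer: -24640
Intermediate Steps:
((-11 - 11)*(-32))*(-35) = -22*(-32)*(-35) = 704*(-35) = -24640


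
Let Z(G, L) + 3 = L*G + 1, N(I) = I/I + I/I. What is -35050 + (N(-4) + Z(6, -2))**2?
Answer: -34906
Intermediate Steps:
N(I) = 2 (N(I) = 1 + 1 = 2)
Z(G, L) = -2 + G*L (Z(G, L) = -3 + (L*G + 1) = -3 + (G*L + 1) = -3 + (1 + G*L) = -2 + G*L)
-35050 + (N(-4) + Z(6, -2))**2 = -35050 + (2 + (-2 + 6*(-2)))**2 = -35050 + (2 + (-2 - 12))**2 = -35050 + (2 - 14)**2 = -35050 + (-12)**2 = -35050 + 144 = -34906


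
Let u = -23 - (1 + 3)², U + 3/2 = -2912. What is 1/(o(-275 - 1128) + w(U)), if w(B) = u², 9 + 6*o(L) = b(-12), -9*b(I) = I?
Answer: 18/27355 ≈ 0.00065801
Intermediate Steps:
U = -5827/2 (U = -3/2 - 2912 = -5827/2 ≈ -2913.5)
b(I) = -I/9
o(L) = -23/18 (o(L) = -3/2 + (-⅑*(-12))/6 = -3/2 + (⅙)*(4/3) = -3/2 + 2/9 = -23/18)
u = -39 (u = -23 - 1*4² = -23 - 1*16 = -23 - 16 = -39)
w(B) = 1521 (w(B) = (-39)² = 1521)
1/(o(-275 - 1128) + w(U)) = 1/(-23/18 + 1521) = 1/(27355/18) = 18/27355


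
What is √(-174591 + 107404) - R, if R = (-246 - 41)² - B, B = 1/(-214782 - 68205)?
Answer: -23309356204/282987 + I*√67187 ≈ -82369.0 + 259.2*I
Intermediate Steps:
B = -1/282987 (B = 1/(-282987) = -1/282987 ≈ -3.5337e-6)
R = 23309356204/282987 (R = (-246 - 41)² - 1*(-1/282987) = (-287)² + 1/282987 = 82369 + 1/282987 = 23309356204/282987 ≈ 82369.)
√(-174591 + 107404) - R = √(-174591 + 107404) - 1*23309356204/282987 = √(-67187) - 23309356204/282987 = I*√67187 - 23309356204/282987 = -23309356204/282987 + I*√67187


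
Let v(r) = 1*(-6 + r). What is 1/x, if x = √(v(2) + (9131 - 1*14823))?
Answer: -I*√89/712 ≈ -0.01325*I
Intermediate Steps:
v(r) = -6 + r
x = 8*I*√89 (x = √((-6 + 2) + (9131 - 1*14823)) = √(-4 + (9131 - 14823)) = √(-4 - 5692) = √(-5696) = 8*I*√89 ≈ 75.472*I)
1/x = 1/(8*I*√89) = -I*√89/712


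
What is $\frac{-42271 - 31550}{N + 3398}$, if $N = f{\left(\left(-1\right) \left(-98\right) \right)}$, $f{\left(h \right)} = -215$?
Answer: $- \frac{24607}{1061} \approx -23.192$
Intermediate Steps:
$N = -215$
$\frac{-42271 - 31550}{N + 3398} = \frac{-42271 - 31550}{-215 + 3398} = - \frac{73821}{3183} = \left(-73821\right) \frac{1}{3183} = - \frac{24607}{1061}$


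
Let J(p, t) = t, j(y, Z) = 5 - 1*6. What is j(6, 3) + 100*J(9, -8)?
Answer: -801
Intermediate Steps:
j(y, Z) = -1 (j(y, Z) = 5 - 6 = -1)
j(6, 3) + 100*J(9, -8) = -1 + 100*(-8) = -1 - 800 = -801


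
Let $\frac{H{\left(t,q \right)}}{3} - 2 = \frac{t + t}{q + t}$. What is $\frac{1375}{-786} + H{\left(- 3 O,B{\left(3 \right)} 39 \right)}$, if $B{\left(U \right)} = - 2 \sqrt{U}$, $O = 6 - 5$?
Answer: $\frac{6767491}{1593222} + \frac{156 \sqrt{3}}{2027} \approx 4.381$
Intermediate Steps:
$O = 1$
$H{\left(t,q \right)} = 6 + \frac{6 t}{q + t}$ ($H{\left(t,q \right)} = 6 + 3 \frac{t + t}{q + t} = 6 + 3 \frac{2 t}{q + t} = 6 + \frac{6 t}{q + t}$)
$\frac{1375}{-786} + H{\left(- 3 O,B{\left(3 \right)} 39 \right)} = \frac{1375}{-786} + \frac{6 \left(- 2 \sqrt{3} \cdot 39 + 2 \left(\left(-3\right) 1\right)\right)}{- 2 \sqrt{3} \cdot 39 - 3} = 1375 \left(- \frac{1}{786}\right) + \frac{6 \left(- 78 \sqrt{3} + 2 \left(-3\right)\right)}{- 78 \sqrt{3} - 3} = - \frac{1375}{786} + \frac{6 \left(- 78 \sqrt{3} - 6\right)}{-3 - 78 \sqrt{3}} = - \frac{1375}{786} + \frac{6 \left(-6 - 78 \sqrt{3}\right)}{-3 - 78 \sqrt{3}}$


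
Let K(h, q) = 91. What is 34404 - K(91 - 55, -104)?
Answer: 34313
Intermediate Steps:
34404 - K(91 - 55, -104) = 34404 - 1*91 = 34404 - 91 = 34313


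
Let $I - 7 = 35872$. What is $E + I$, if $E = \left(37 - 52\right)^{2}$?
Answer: $36104$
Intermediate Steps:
$I = 35879$ ($I = 7 + 35872 = 35879$)
$E = 225$ ($E = \left(-15\right)^{2} = 225$)
$E + I = 225 + 35879 = 36104$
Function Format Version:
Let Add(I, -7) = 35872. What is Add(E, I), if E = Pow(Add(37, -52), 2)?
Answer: 36104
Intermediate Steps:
I = 35879 (I = Add(7, 35872) = 35879)
E = 225 (E = Pow(-15, 2) = 225)
Add(E, I) = Add(225, 35879) = 36104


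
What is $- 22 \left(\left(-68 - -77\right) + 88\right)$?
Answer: $-2134$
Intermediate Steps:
$- 22 \left(\left(-68 - -77\right) + 88\right) = - 22 \left(\left(-68 + 77\right) + 88\right) = - 22 \left(9 + 88\right) = \left(-22\right) 97 = -2134$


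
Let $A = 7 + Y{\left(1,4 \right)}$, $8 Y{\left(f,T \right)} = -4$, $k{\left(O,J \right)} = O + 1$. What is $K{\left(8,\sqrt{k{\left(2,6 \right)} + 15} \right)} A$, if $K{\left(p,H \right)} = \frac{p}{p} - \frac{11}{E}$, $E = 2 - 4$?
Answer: $\frac{169}{4} \approx 42.25$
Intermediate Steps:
$k{\left(O,J \right)} = 1 + O$
$Y{\left(f,T \right)} = - \frac{1}{2}$ ($Y{\left(f,T \right)} = \frac{1}{8} \left(-4\right) = - \frac{1}{2}$)
$E = -2$
$A = \frac{13}{2}$ ($A = 7 - \frac{1}{2} = \frac{13}{2} \approx 6.5$)
$K{\left(p,H \right)} = \frac{13}{2}$ ($K{\left(p,H \right)} = \frac{p}{p} - \frac{11}{-2} = 1 - - \frac{11}{2} = 1 + \frac{11}{2} = \frac{13}{2}$)
$K{\left(8,\sqrt{k{\left(2,6 \right)} + 15} \right)} A = \frac{13}{2} \cdot \frac{13}{2} = \frac{169}{4}$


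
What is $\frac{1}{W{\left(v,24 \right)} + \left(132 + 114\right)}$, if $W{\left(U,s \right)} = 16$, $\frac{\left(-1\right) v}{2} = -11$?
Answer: $\frac{1}{262} \approx 0.0038168$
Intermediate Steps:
$v = 22$ ($v = \left(-2\right) \left(-11\right) = 22$)
$\frac{1}{W{\left(v,24 \right)} + \left(132 + 114\right)} = \frac{1}{16 + \left(132 + 114\right)} = \frac{1}{16 + 246} = \frac{1}{262}$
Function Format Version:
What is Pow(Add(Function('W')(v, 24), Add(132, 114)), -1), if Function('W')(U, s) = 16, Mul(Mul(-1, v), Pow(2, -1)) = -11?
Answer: Rational(1, 262) ≈ 0.0038168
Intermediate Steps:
v = 22 (v = Mul(-2, -11) = 22)
Pow(Add(Function('W')(v, 24), Add(132, 114)), -1) = Pow(Add(16, Add(132, 114)), -1) = Pow(Add(16, 246), -1) = Pow(262, -1) = Rational(1, 262)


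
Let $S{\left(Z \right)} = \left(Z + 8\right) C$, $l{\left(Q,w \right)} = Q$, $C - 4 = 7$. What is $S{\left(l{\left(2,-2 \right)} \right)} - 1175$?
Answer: $-1065$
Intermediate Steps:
$C = 11$ ($C = 4 + 7 = 11$)
$S{\left(Z \right)} = 88 + 11 Z$ ($S{\left(Z \right)} = \left(Z + 8\right) 11 = \left(8 + Z\right) 11 = 88 + 11 Z$)
$S{\left(l{\left(2,-2 \right)} \right)} - 1175 = \left(88 + 11 \cdot 2\right) - 1175 = \left(88 + 22\right) - 1175 = 110 - 1175 = -1065$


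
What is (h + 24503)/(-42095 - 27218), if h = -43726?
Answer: 19223/69313 ≈ 0.27734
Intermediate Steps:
(h + 24503)/(-42095 - 27218) = (-43726 + 24503)/(-42095 - 27218) = -19223/(-69313) = -19223*(-1/69313) = 19223/69313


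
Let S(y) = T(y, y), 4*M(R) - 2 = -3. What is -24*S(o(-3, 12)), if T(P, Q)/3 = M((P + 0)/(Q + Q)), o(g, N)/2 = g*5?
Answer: 18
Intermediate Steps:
o(g, N) = 10*g (o(g, N) = 2*(g*5) = 2*(5*g) = 10*g)
M(R) = -1/4 (M(R) = 1/2 + (1/4)*(-3) = 1/2 - 3/4 = -1/4)
T(P, Q) = -3/4 (T(P, Q) = 3*(-1/4) = -3/4)
S(y) = -3/4
-24*S(o(-3, 12)) = -24*(-3)/4 = -24*(-3/4) = 18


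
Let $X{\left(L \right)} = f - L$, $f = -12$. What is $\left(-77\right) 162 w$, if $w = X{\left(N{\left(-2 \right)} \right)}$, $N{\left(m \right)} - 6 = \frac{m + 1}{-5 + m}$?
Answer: $226314$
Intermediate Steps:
$N{\left(m \right)} = 6 + \frac{1 + m}{-5 + m}$ ($N{\left(m \right)} = 6 + \frac{m + 1}{-5 + m} = 6 + \frac{1 + m}{-5 + m}$)
$X{\left(L \right)} = -12 - L$
$w = - \frac{127}{7}$ ($w = -12 - \frac{-29 + 7 \left(-2\right)}{-5 - 2} = -12 - \frac{-29 - 14}{-7} = -12 - \left(- \frac{1}{7}\right) \left(-43\right) = -12 - \frac{43}{7} = - \frac{127}{7} \approx -18.143$)
$\left(-77\right) 162 w = \left(-77\right) 162 \left(- \frac{127}{7}\right) = \left(-12474\right) \left(- \frac{127}{7}\right) = 226314$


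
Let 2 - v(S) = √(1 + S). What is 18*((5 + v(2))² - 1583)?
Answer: -27558 - 252*√3 ≈ -27994.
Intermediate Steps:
v(S) = 2 - √(1 + S)
18*((5 + v(2))² - 1583) = 18*((5 + (2 - √(1 + 2)))² - 1583) = 18*((5 + (2 - √3))² - 1583) = 18*((7 - √3)² - 1583) = 18*(-1583 + (7 - √3)²) = -28494 + 18*(7 - √3)²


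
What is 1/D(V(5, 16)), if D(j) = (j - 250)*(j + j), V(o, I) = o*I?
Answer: -1/27200 ≈ -3.6765e-5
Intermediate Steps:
V(o, I) = I*o
D(j) = 2*j*(-250 + j) (D(j) = (-250 + j)*(2*j) = 2*j*(-250 + j))
1/D(V(5, 16)) = 1/(2*(16*5)*(-250 + 16*5)) = 1/(2*80*(-250 + 80)) = 1/(2*80*(-170)) = 1/(-27200) = -1/27200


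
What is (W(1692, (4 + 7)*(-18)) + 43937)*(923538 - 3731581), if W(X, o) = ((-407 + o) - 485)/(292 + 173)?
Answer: -11473447478689/93 ≈ -1.2337e+11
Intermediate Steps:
W(X, o) = -892/465 + o/465 (W(X, o) = (-892 + o)/465 = (-892 + o)*(1/465) = -892/465 + o/465)
(W(1692, (4 + 7)*(-18)) + 43937)*(923538 - 3731581) = ((-892/465 + ((4 + 7)*(-18))/465) + 43937)*(923538 - 3731581) = ((-892/465 + (11*(-18))/465) + 43937)*(-2808043) = ((-892/465 + (1/465)*(-198)) + 43937)*(-2808043) = ((-892/465 - 66/155) + 43937)*(-2808043) = (-218/93 + 43937)*(-2808043) = (4085923/93)*(-2808043) = -11473447478689/93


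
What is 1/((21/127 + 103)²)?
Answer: 16129/171662404 ≈ 9.3958e-5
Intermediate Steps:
1/((21/127 + 103)²) = 1/((13102/127)²) = 1/(171662404/16129) = 16129/171662404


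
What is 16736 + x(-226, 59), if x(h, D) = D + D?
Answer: 16854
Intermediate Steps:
x(h, D) = 2*D
16736 + x(-226, 59) = 16736 + 2*59 = 16736 + 118 = 16854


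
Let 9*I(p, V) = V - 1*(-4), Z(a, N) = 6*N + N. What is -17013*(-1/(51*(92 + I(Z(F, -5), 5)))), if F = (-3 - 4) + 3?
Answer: 5671/1581 ≈ 3.5870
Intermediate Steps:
F = -4 (F = -7 + 3 = -4)
Z(a, N) = 7*N
I(p, V) = 4/9 + V/9 (I(p, V) = (V - 1*(-4))/9 = (V + 4)/9 = (4 + V)/9 = 4/9 + V/9)
-17013*(-1/(51*(92 + I(Z(F, -5), 5)))) = -17013*(-1/(51*(92 + (4/9 + (1/9)*5)))) = -17013*(-1/(51*(92 + (4/9 + 5/9)))) = -17013*(-1/(51*(92 + 1))) = -17013/(93*(-51)) = -17013/(-4743) = -17013*(-1/4743) = 5671/1581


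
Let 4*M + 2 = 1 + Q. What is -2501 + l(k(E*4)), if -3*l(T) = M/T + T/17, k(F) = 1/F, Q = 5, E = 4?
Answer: -681723/272 ≈ -2506.3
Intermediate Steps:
M = 1 (M = -½ + (1 + 5)/4 = -½ + (¼)*6 = -½ + 3/2 = 1)
l(T) = -1/(3*T) - T/51 (l(T) = -(1/T + T/17)/3 = -1/(3*T) - T/51)
-2501 + l(k(E*4)) = -2501 + (-17 - (1/(4*4))²)/(51*(1/(4*4))) = -2501 + (-17 - (1/16)²)/(51*(1/16)) = -2501 + (1/51)*16*(-17 - 1*1/256) = -2501 + (1/51)*16*(-17 - 1/256) = -2501 + (1/51)*16*(-4353/256) = -2501 - 1451/272 = -681723/272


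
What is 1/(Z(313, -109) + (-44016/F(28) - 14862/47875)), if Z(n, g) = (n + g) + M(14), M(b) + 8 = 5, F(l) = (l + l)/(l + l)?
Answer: -47875/2097657987 ≈ -2.2823e-5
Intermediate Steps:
F(l) = 1 (F(l) = (2*l)/((2*l)) = (2*l)*(1/(2*l)) = 1)
M(b) = -3 (M(b) = -8 + 5 = -3)
Z(n, g) = -3 + g + n (Z(n, g) = (n + g) - 3 = (g + n) - 3 = -3 + g + n)
1/(Z(313, -109) + (-44016/F(28) - 14862/47875)) = 1/((-3 - 109 + 313) + (-44016/1 - 14862/47875)) = 1/(201 + (-44016*1 - 14862*1/47875)) = 1/(201 + (-44016 - 14862/47875)) = 1/(201 - 2107280862/47875) = 1/(-2097657987/47875) = -47875/2097657987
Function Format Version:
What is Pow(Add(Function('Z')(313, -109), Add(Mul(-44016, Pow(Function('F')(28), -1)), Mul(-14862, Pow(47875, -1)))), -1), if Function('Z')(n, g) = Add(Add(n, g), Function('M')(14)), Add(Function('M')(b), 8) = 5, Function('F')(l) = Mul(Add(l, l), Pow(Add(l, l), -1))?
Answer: Rational(-47875, 2097657987) ≈ -2.2823e-5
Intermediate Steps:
Function('F')(l) = 1 (Function('F')(l) = Mul(Mul(2, l), Pow(Mul(2, l), -1)) = Mul(Mul(2, l), Mul(Rational(1, 2), Pow(l, -1))) = 1)
Function('M')(b) = -3 (Function('M')(b) = Add(-8, 5) = -3)
Function('Z')(n, g) = Add(-3, g, n) (Function('Z')(n, g) = Add(Add(n, g), -3) = Add(Add(g, n), -3) = Add(-3, g, n))
Pow(Add(Function('Z')(313, -109), Add(Mul(-44016, Pow(Function('F')(28), -1)), Mul(-14862, Pow(47875, -1)))), -1) = Pow(Add(Add(-3, -109, 313), Add(Mul(-44016, Pow(1, -1)), Mul(-14862, Pow(47875, -1)))), -1) = Pow(Add(201, Add(Mul(-44016, 1), Mul(-14862, Rational(1, 47875)))), -1) = Pow(Add(201, Add(-44016, Rational(-14862, 47875))), -1) = Pow(Add(201, Rational(-2107280862, 47875)), -1) = Pow(Rational(-2097657987, 47875), -1) = Rational(-47875, 2097657987)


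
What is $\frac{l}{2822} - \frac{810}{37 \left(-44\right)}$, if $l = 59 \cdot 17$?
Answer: $\frac{28814}{33781} \approx 0.85296$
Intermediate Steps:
$l = 1003$
$\frac{l}{2822} - \frac{810}{37 \left(-44\right)} = \frac{1003}{2822} - \frac{810}{37 \left(-44\right)} = 1003 \cdot \frac{1}{2822} - \frac{810}{-1628} = \frac{59}{166} - - \frac{405}{814} = \frac{59}{166} + \frac{405}{814} = \frac{28814}{33781}$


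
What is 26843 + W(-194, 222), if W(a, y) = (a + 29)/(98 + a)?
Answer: 859031/32 ≈ 26845.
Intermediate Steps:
W(a, y) = (29 + a)/(98 + a)
26843 + W(-194, 222) = 26843 + (29 - 194)/(98 - 194) = 26843 - 165/(-96) = 26843 - 1/96*(-165) = 26843 + 55/32 = 859031/32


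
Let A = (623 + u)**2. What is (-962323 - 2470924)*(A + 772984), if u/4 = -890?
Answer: -32268927190391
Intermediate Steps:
u = -3560 (u = 4*(-890) = -3560)
A = 8625969 (A = (623 - 3560)**2 = (-2937)**2 = 8625969)
(-962323 - 2470924)*(A + 772984) = (-962323 - 2470924)*(8625969 + 772984) = -3433247*9398953 = -32268927190391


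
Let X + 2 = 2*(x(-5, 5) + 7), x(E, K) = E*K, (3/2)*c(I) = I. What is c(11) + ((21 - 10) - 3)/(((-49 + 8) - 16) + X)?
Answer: 2066/285 ≈ 7.2491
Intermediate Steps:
c(I) = 2*I/3
X = -38 (X = -2 + 2*(-5*5 + 7) = -2 + 2*(-25 + 7) = -2 + 2*(-18) = -2 - 36 = -38)
c(11) + ((21 - 10) - 3)/(((-49 + 8) - 16) + X) = (⅔)*11 + ((21 - 10) - 3)/(((-49 + 8) - 16) - 38) = 22/3 + (11 - 3)/((-41 - 16) - 38) = 22/3 + 8/(-57 - 38) = 22/3 + 8/(-95) = 22/3 + 8*(-1/95) = 22/3 - 8/95 = 2066/285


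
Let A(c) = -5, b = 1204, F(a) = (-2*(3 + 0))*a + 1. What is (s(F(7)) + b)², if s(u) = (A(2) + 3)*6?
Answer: 1420864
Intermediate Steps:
F(a) = 1 - 6*a (F(a) = (-2*3)*a + 1 = -6*a + 1 = 1 - 6*a)
s(u) = -12 (s(u) = (-5 + 3)*6 = -2*6 = -12)
(s(F(7)) + b)² = (-12 + 1204)² = 1192² = 1420864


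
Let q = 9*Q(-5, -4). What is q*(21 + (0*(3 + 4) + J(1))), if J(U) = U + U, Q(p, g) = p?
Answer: -1035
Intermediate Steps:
J(U) = 2*U
q = -45 (q = 9*(-5) = -45)
q*(21 + (0*(3 + 4) + J(1))) = -45*(21 + (0*(3 + 4) + 2*1)) = -45*(21 + (0*7 + 2)) = -45*(21 + (0 + 2)) = -45*(21 + 2) = -45*23 = -1035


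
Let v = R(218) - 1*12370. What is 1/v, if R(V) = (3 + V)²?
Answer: 1/36471 ≈ 2.7419e-5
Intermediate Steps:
v = 36471 (v = (3 + 218)² - 1*12370 = 221² - 12370 = 48841 - 12370 = 36471)
1/v = 1/36471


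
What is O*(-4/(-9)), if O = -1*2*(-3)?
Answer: 8/3 ≈ 2.6667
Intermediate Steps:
O = 6 (O = -2*(-3) = 6)
O*(-4/(-9)) = 6*(-4/(-9)) = 6*(-4*(-⅑)) = 6*(4/9) = 8/3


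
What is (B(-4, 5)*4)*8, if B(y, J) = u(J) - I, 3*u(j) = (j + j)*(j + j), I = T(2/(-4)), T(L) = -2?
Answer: 3392/3 ≈ 1130.7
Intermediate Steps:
I = -2
u(j) = 4*j**2/3 (u(j) = ((j + j)*(j + j))/3 = ((2*j)*(2*j))/3 = (4*j**2)/3 = 4*j**2/3)
B(y, J) = 2 + 4*J**2/3 (B(y, J) = 4*J**2/3 - 1*(-2) = 4*J**2/3 + 2 = 2 + 4*J**2/3)
(B(-4, 5)*4)*8 = ((2 + (4/3)*5**2)*4)*8 = ((2 + (4/3)*25)*4)*8 = ((2 + 100/3)*4)*8 = ((106/3)*4)*8 = (424/3)*8 = 3392/3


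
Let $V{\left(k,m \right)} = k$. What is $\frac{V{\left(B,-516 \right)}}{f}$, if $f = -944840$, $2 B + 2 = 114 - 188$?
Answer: $\frac{19}{472420} \approx 4.0218 \cdot 10^{-5}$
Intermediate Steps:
$B = -38$ ($B = -1 + \frac{114 - 188}{2} = -1 + \frac{1}{2} \left(-74\right) = -1 - 37 = -38$)
$\frac{V{\left(B,-516 \right)}}{f} = - \frac{38}{-944840} = \left(-38\right) \left(- \frac{1}{944840}\right) = \frac{19}{472420}$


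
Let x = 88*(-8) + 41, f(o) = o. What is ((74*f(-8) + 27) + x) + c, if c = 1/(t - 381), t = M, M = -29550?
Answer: -36755269/29931 ≈ -1228.0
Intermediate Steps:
t = -29550
c = -1/29931 (c = 1/(-29550 - 381) = 1/(-29931) = -1/29931 ≈ -3.3410e-5)
x = -663 (x = -704 + 41 = -663)
((74*f(-8) + 27) + x) + c = ((74*(-8) + 27) - 663) - 1/29931 = ((-592 + 27) - 663) - 1/29931 = (-565 - 663) - 1/29931 = -1228 - 1/29931 = -36755269/29931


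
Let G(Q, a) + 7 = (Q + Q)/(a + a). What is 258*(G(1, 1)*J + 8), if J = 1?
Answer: 516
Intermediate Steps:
G(Q, a) = -7 + Q/a (G(Q, a) = -7 + (Q + Q)/(a + a) = -7 + (2*Q)/((2*a)) = -7 + (2*Q)*(1/(2*a)) = -7 + Q/a)
258*(G(1, 1)*J + 8) = 258*((-7 + 1/1)*1 + 8) = 258*((-7 + 1*1)*1 + 8) = 258*((-7 + 1)*1 + 8) = 258*(-6*1 + 8) = 258*(-6 + 8) = 258*2 = 516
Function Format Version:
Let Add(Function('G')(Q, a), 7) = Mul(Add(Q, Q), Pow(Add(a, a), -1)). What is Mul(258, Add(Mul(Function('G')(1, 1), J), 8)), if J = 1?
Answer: 516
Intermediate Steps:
Function('G')(Q, a) = Add(-7, Mul(Q, Pow(a, -1))) (Function('G')(Q, a) = Add(-7, Mul(Add(Q, Q), Pow(Add(a, a), -1))) = Add(-7, Mul(Mul(2, Q), Pow(Mul(2, a), -1))) = Add(-7, Mul(Mul(2, Q), Mul(Rational(1, 2), Pow(a, -1)))) = Add(-7, Mul(Q, Pow(a, -1))))
Mul(258, Add(Mul(Function('G')(1, 1), J), 8)) = Mul(258, Add(Mul(Add(-7, Mul(1, Pow(1, -1))), 1), 8)) = Mul(258, Add(Mul(Add(-7, Mul(1, 1)), 1), 8)) = Mul(258, Add(Mul(Add(-7, 1), 1), 8)) = Mul(258, Add(Mul(-6, 1), 8)) = Mul(258, Add(-6, 8)) = Mul(258, 2) = 516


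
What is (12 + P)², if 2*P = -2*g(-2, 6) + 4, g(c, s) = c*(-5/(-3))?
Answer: 2704/9 ≈ 300.44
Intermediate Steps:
g(c, s) = 5*c/3 (g(c, s) = c*(-5*(-⅓)) = c*(5/3) = 5*c/3)
P = 16/3 (P = (-10*(-2)/3 + 4)/2 = (-2*(-10/3) + 4)/2 = (20/3 + 4)/2 = (½)*(32/3) = 16/3 ≈ 5.3333)
(12 + P)² = (12 + 16/3)² = (52/3)² = 2704/9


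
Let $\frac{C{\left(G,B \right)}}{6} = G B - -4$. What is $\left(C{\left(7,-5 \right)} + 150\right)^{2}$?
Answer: $1296$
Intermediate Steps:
$C{\left(G,B \right)} = 24 + 6 B G$ ($C{\left(G,B \right)} = 6 \left(G B - -4\right) = 6 \left(B G + 4\right) = 6 \left(4 + B G\right) = 24 + 6 B G$)
$\left(C{\left(7,-5 \right)} + 150\right)^{2} = \left(\left(24 + 6 \left(-5\right) 7\right) + 150\right)^{2} = \left(\left(24 - 210\right) + 150\right)^{2} = \left(-186 + 150\right)^{2} = \left(-36\right)^{2} = 1296$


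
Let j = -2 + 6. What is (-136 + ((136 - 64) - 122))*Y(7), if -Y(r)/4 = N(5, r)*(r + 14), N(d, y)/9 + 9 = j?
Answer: -703080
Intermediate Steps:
j = 4
N(d, y) = -45 (N(d, y) = -81 + 9*4 = -81 + 36 = -45)
Y(r) = 2520 + 180*r (Y(r) = -(-180)*(r + 14) = -(-180)*(14 + r) = -4*(-630 - 45*r) = 2520 + 180*r)
(-136 + ((136 - 64) - 122))*Y(7) = (-136 + ((136 - 64) - 122))*(2520 + 180*7) = (-136 + (72 - 122))*(2520 + 1260) = (-136 - 50)*3780 = -186*3780 = -703080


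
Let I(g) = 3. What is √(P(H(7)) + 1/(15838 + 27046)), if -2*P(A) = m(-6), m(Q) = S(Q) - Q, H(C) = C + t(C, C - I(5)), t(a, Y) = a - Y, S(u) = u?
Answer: √10721/21442 ≈ 0.0048289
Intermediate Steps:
H(C) = 3 + C (H(C) = C + (C - (C - 1*3)) = C + (C - (C - 3)) = C + (C - (-3 + C)) = C + (C + (3 - C)) = C + 3 = 3 + C)
m(Q) = 0 (m(Q) = Q - Q = 0)
P(A) = 0 (P(A) = -½*0 = 0)
√(P(H(7)) + 1/(15838 + 27046)) = √(0 + 1/(15838 + 27046)) = √(0 + 1/42884) = √(1/42884) = √10721/21442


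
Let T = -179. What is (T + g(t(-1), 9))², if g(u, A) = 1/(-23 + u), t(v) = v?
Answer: 18464209/576 ≈ 32056.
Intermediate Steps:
(T + g(t(-1), 9))² = (-179 + 1/(-23 - 1))² = (-179 + 1/(-24))² = (-179 - 1/24)² = (-4297/24)² = 18464209/576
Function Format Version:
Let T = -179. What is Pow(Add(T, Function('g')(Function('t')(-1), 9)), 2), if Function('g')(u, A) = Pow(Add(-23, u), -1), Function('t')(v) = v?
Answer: Rational(18464209, 576) ≈ 32056.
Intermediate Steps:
Pow(Add(T, Function('g')(Function('t')(-1), 9)), 2) = Pow(Add(-179, Pow(Add(-23, -1), -1)), 2) = Pow(Add(-179, Pow(-24, -1)), 2) = Pow(Add(-179, Rational(-1, 24)), 2) = Pow(Rational(-4297, 24), 2) = Rational(18464209, 576)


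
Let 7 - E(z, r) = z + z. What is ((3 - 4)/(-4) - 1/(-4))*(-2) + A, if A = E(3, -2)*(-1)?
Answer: -2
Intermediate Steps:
E(z, r) = 7 - 2*z (E(z, r) = 7 - (z + z) = 7 - 2*z)
A = -1 (A = (7 - 2*3)*(-1) = (7 - 6)*(-1) = 1*(-1) = -1)
((3 - 4)/(-4) - 1/(-4))*(-2) + A = ((3 - 4)/(-4) - 1/(-4))*(-2) - 1 = (-1*(-1/4) - 1*(-1/4))*(-2) - 1 = (1/4 + 1/4)*(-2) - 1 = (1/2)*(-2) - 1 = -1 - 1 = -2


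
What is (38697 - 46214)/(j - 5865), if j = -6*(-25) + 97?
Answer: 7517/5618 ≈ 1.3380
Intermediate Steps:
j = 247 (j = 150 + 97 = 247)
(38697 - 46214)/(j - 5865) = (38697 - 46214)/(247 - 5865) = -7517/(-5618) = -7517*(-1/5618) = 7517/5618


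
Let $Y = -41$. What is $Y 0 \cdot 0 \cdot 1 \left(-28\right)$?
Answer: $0$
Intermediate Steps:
$Y 0 \cdot 0 \cdot 1 \left(-28\right) = - 41 \cdot 0 \cdot 0 \cdot 1 \left(-28\right) = - 41 \cdot 0 \cdot 1 \left(-28\right) = \left(-41\right) 0 \left(-28\right) = 0 \left(-28\right) = 0$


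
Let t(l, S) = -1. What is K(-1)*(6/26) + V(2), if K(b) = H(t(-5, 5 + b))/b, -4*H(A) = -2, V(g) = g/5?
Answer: 37/130 ≈ 0.28462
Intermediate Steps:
V(g) = g/5 (V(g) = g*(1/5) = g/5)
H(A) = 1/2 (H(A) = -1/4*(-2) = 1/2)
K(b) = 1/(2*b)
K(-1)*(6/26) + V(2) = ((1/2)/(-1))*(6/26) + (1/5)*2 = ((1/2)*(-1))*(6*(1/26)) + 2/5 = -1/2*3/13 + 2/5 = -3/26 + 2/5 = 37/130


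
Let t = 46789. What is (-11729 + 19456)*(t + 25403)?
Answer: 557827584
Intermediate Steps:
(-11729 + 19456)*(t + 25403) = (-11729 + 19456)*(46789 + 25403) = 7727*72192 = 557827584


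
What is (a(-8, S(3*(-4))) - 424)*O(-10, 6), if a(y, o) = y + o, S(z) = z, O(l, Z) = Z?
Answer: -2664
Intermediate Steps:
a(y, o) = o + y
(a(-8, S(3*(-4))) - 424)*O(-10, 6) = ((3*(-4) - 8) - 424)*6 = ((-12 - 8) - 424)*6 = (-20 - 424)*6 = -444*6 = -2664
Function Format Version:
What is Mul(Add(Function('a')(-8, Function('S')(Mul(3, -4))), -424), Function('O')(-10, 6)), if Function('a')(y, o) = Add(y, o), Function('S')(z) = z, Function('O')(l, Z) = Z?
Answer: -2664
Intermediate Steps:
Function('a')(y, o) = Add(o, y)
Mul(Add(Function('a')(-8, Function('S')(Mul(3, -4))), -424), Function('O')(-10, 6)) = Mul(Add(Add(Mul(3, -4), -8), -424), 6) = Mul(Add(Add(-12, -8), -424), 6) = Mul(Add(-20, -424), 6) = Mul(-444, 6) = -2664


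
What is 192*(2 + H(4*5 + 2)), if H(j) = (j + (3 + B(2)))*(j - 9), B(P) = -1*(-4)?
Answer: 72768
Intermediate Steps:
B(P) = 4
H(j) = (-9 + j)*(7 + j) (H(j) = (j + (3 + 4))*(j - 9) = (j + 7)*(-9 + j) = (7 + j)*(-9 + j) = (-9 + j)*(7 + j))
192*(2 + H(4*5 + 2)) = 192*(2 + (-63 + (4*5 + 2)² - 2*(4*5 + 2))) = 192*(2 + (-63 + (20 + 2)² - 2*(20 + 2))) = 192*(2 + (-63 + 22² - 2*22)) = 192*(2 + (-63 + 484 - 44)) = 192*(2 + 377) = 192*379 = 72768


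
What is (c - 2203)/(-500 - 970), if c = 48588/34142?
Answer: 5369017/3584910 ≈ 1.4977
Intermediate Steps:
c = 24294/17071 (c = 48588*(1/34142) = 24294/17071 ≈ 1.4231)
(c - 2203)/(-500 - 970) = (24294/17071 - 2203)/(-500 - 970) = -37583119/17071/(-1470) = -37583119/17071*(-1/1470) = 5369017/3584910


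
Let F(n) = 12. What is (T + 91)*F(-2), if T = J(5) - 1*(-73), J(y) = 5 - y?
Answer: 1968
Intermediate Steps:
T = 73 (T = (5 - 1*5) - 1*(-73) = (5 - 5) + 73 = 0 + 73 = 73)
(T + 91)*F(-2) = (73 + 91)*12 = 164*12 = 1968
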